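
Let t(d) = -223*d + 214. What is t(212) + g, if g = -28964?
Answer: -76026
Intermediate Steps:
t(d) = 214 - 223*d
t(212) + g = (214 - 223*212) - 28964 = (214 - 47276) - 28964 = -47062 - 28964 = -76026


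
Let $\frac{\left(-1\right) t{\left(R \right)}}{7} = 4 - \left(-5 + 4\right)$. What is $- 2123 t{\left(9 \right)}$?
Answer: $74305$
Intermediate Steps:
$t{\left(R \right)} = -35$ ($t{\left(R \right)} = - 7 \left(4 - \left(-5 + 4\right)\right) = - 7 \left(4 - -1\right) = - 7 \left(4 + 1\right) = \left(-7\right) 5 = -35$)
$- 2123 t{\left(9 \right)} = \left(-2123\right) \left(-35\right) = 74305$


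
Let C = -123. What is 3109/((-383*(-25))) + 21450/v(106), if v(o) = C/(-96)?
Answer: 6572407469/392575 ≈ 16742.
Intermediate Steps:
v(o) = 41/32 (v(o) = -123/(-96) = -123*(-1/96) = 41/32)
3109/((-383*(-25))) + 21450/v(106) = 3109/((-383*(-25))) + 21450/(41/32) = 3109/9575 + 21450*(32/41) = 3109*(1/9575) + 686400/41 = 3109/9575 + 686400/41 = 6572407469/392575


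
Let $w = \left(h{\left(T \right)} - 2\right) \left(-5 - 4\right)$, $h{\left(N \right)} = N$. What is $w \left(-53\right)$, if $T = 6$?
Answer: $1908$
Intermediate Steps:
$w = -36$ ($w = \left(6 - 2\right) \left(-5 - 4\right) = 4 \left(-9\right) = -36$)
$w \left(-53\right) = \left(-36\right) \left(-53\right) = 1908$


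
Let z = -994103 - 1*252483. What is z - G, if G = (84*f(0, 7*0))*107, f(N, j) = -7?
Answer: -1183670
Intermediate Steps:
z = -1246586 (z = -994103 - 252483 = -1246586)
G = -62916 (G = (84*(-7))*107 = -588*107 = -62916)
z - G = -1246586 - 1*(-62916) = -1246586 + 62916 = -1183670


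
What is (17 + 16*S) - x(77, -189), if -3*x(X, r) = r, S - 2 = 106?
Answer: 1682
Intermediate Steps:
S = 108 (S = 2 + 106 = 108)
x(X, r) = -r/3
(17 + 16*S) - x(77, -189) = (17 + 16*108) - (-1)*(-189)/3 = (17 + 1728) - 1*63 = 1745 - 63 = 1682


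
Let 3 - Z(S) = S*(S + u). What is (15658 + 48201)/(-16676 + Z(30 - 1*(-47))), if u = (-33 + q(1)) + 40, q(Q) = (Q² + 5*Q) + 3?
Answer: -63859/23834 ≈ -2.6793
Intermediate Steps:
q(Q) = 3 + Q² + 5*Q
u = 16 (u = (-33 + (3 + 1² + 5*1)) + 40 = (-33 + (3 + 1 + 5)) + 40 = (-33 + 9) + 40 = -24 + 40 = 16)
Z(S) = 3 - S*(16 + S) (Z(S) = 3 - S*(S + 16) = 3 - S*(16 + S))
(15658 + 48201)/(-16676 + Z(30 - 1*(-47))) = (15658 + 48201)/(-16676 + (3 - (30 - 1*(-47))² - 16*(30 - 1*(-47)))) = 63859/(-16676 + (3 - (30 + 47)² - 16*(30 + 47))) = 63859/(-16676 + (3 - 1*77² - 16*77)) = 63859/(-16676 + (3 - 1*5929 - 1232)) = 63859/(-16676 + (3 - 5929 - 1232)) = 63859/(-16676 - 7158) = 63859/(-23834) = 63859*(-1/23834) = -63859/23834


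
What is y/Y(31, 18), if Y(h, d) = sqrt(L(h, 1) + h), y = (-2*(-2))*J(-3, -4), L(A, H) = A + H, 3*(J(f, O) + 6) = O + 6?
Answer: -64*sqrt(7)/63 ≈ -2.6877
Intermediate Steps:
J(f, O) = -4 + O/3 (J(f, O) = -6 + (O + 6)/3 = -6 + (6 + O)/3 = -6 + (2 + O/3) = -4 + O/3)
y = -64/3 (y = (-2*(-2))*(-4 + (1/3)*(-4)) = 4*(-4 - 4/3) = 4*(-16/3) = -64/3 ≈ -21.333)
Y(h, d) = sqrt(1 + 2*h) (Y(h, d) = sqrt((h + 1) + h) = sqrt((1 + h) + h) = sqrt(1 + 2*h))
y/Y(31, 18) = -64/(3*sqrt(1 + 2*31)) = -64/(3*sqrt(1 + 62)) = -64*sqrt(7)/21/3 = -64*sqrt(7)/63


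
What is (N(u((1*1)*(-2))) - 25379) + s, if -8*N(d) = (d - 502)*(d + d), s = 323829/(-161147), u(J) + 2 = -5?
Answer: -16934460929/644588 ≈ -26272.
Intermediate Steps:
u(J) = -7 (u(J) = -2 - 5 = -7)
s = -323829/161147 (s = 323829*(-1/161147) = -323829/161147 ≈ -2.0095)
N(d) = -d*(-502 + d)/4 (N(d) = -(d - 502)*(d + d)/8 = -(-502 + d)*2*d/8 = -d*(-502 + d)/4)
(N(u((1*1)*(-2))) - 25379) + s = ((¼)*(-7)*(502 - 1*(-7)) - 25379) - 323829/161147 = ((¼)*(-7)*(502 + 7) - 25379) - 323829/161147 = ((¼)*(-7)*509 - 25379) - 323829/161147 = (-3563/4 - 25379) - 323829/161147 = -105079/4 - 323829/161147 = -16934460929/644588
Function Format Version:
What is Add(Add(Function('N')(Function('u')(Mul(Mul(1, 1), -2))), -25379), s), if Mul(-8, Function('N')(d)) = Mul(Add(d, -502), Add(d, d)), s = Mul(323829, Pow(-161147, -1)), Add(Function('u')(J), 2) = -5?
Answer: Rational(-16934460929, 644588) ≈ -26272.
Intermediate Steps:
Function('u')(J) = -7 (Function('u')(J) = Add(-2, -5) = -7)
s = Rational(-323829, 161147) (s = Mul(323829, Rational(-1, 161147)) = Rational(-323829, 161147) ≈ -2.0095)
Function('N')(d) = Mul(Rational(-1, 4), d, Add(-502, d)) (Function('N')(d) = Mul(Rational(-1, 8), Mul(Add(d, -502), Add(d, d))) = Mul(Rational(-1, 8), Mul(Add(-502, d), Mul(2, d))) = Mul(Rational(-1, 8), Mul(2, d, Add(-502, d))) = Mul(Rational(-1, 4), d, Add(-502, d)))
Add(Add(Function('N')(Function('u')(Mul(Mul(1, 1), -2))), -25379), s) = Add(Add(Mul(Rational(1, 4), -7, Add(502, Mul(-1, -7))), -25379), Rational(-323829, 161147)) = Add(Add(Mul(Rational(1, 4), -7, Add(502, 7)), -25379), Rational(-323829, 161147)) = Add(Add(Mul(Rational(1, 4), -7, 509), -25379), Rational(-323829, 161147)) = Add(Add(Rational(-3563, 4), -25379), Rational(-323829, 161147)) = Add(Rational(-105079, 4), Rational(-323829, 161147)) = Rational(-16934460929, 644588)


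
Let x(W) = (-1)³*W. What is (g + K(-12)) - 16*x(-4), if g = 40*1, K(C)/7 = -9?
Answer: -87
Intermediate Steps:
K(C) = -63 (K(C) = 7*(-9) = -63)
g = 40
x(W) = -W
(g + K(-12)) - 16*x(-4) = (40 - 63) - (-16)*(-4) = -23 - 16*4 = -23 - 64 = -87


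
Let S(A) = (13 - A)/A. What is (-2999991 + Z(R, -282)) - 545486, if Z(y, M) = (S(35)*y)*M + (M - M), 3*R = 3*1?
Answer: -124085491/35 ≈ -3.5453e+6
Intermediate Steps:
R = 1 (R = (3*1)/3 = (1/3)*3 = 1)
S(A) = (13 - A)/A
Z(y, M) = -22*M*y/35 (Z(y, M) = (((13 - 1*35)/35)*y)*M + (M - M) = (((13 - 35)/35)*y)*M + 0 = (((1/35)*(-22))*y)*M + 0 = (-22*y/35)*M + 0 = -22*M*y/35 + 0 = -22*M*y/35)
(-2999991 + Z(R, -282)) - 545486 = (-2999991 - 22/35*(-282)*1) - 545486 = (-2999991 + 6204/35) - 545486 = -104993481/35 - 545486 = -124085491/35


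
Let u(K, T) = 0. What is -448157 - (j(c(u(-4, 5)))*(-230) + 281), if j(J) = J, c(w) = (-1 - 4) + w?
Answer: -449588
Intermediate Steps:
c(w) = -5 + w
-448157 - (j(c(u(-4, 5)))*(-230) + 281) = -448157 - ((-5 + 0)*(-230) + 281) = -448157 - (-5*(-230) + 281) = -448157 - (1150 + 281) = -448157 - 1*1431 = -448157 - 1431 = -449588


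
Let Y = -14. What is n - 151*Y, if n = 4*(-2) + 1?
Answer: 2107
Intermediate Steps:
n = -7 (n = -8 + 1 = -7)
n - 151*Y = -7 - 151*(-14) = -7 + 2114 = 2107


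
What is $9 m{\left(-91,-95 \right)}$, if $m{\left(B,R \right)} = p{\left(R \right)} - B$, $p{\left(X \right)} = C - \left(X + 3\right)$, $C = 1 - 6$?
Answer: $1602$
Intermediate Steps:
$C = -5$ ($C = 1 - 6 = -5$)
$p{\left(X \right)} = -8 - X$ ($p{\left(X \right)} = -5 - \left(X + 3\right) = -5 - \left(3 + X\right) = -8 - X$)
$m{\left(B,R \right)} = -8 - B - R$ ($m{\left(B,R \right)} = \left(-8 - R\right) - B = -8 - B - R$)
$9 m{\left(-91,-95 \right)} = 9 \left(-8 - -91 - -95\right) = 9 \left(-8 + 91 + 95\right) = 9 \cdot 178 = 1602$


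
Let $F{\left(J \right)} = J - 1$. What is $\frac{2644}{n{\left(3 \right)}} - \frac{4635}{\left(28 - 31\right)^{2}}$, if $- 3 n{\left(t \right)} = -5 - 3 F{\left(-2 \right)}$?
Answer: $-2498$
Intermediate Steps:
$F{\left(J \right)} = -1 + J$ ($F{\left(J \right)} = J - 1 = -1 + J$)
$n{\left(t \right)} = - \frac{4}{3}$ ($n{\left(t \right)} = - \frac{-5 - 3 \left(-1 - 2\right)}{3} = - \frac{-5 - -9}{3} = - \frac{-5 + 9}{3} = \left(- \frac{1}{3}\right) 4 = - \frac{4}{3}$)
$\frac{2644}{n{\left(3 \right)}} - \frac{4635}{\left(28 - 31\right)^{2}} = \frac{2644}{- \frac{4}{3}} - \frac{4635}{\left(28 - 31\right)^{2}} = 2644 \left(- \frac{3}{4}\right) - \frac{4635}{\left(-3\right)^{2}} = -1983 - \frac{4635}{9} = -1983 - 515 = -2498$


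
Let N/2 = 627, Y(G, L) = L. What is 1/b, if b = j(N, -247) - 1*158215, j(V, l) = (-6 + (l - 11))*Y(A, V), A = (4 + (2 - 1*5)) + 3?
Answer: -1/489271 ≈ -2.0439e-6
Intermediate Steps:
A = 4 (A = (4 + (2 - 5)) + 3 = (4 - 3) + 3 = 1 + 3 = 4)
N = 1254 (N = 2*627 = 1254)
j(V, l) = V*(-17 + l) (j(V, l) = (-6 + (l - 11))*V = (-6 + (-11 + l))*V = (-17 + l)*V = V*(-17 + l))
b = -489271 (b = 1254*(-17 - 247) - 1*158215 = 1254*(-264) - 158215 = -331056 - 158215 = -489271)
1/b = 1/(-489271) = -1/489271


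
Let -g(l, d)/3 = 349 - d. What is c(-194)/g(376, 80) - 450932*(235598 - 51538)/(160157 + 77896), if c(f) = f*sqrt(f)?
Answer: -82998543920/238053 + 194*I*sqrt(194)/807 ≈ -3.4866e+5 + 3.3483*I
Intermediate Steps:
g(l, d) = -1047 + 3*d (g(l, d) = -3*(349 - d) = -1047 + 3*d)
c(f) = f**(3/2)
c(-194)/g(376, 80) - 450932*(235598 - 51538)/(160157 + 77896) = (-194)**(3/2)/(-1047 + 3*80) - 450932*(235598 - 51538)/(160157 + 77896) = (-194*I*sqrt(194))/(-1047 + 240) - 450932/(238053/184060) = -194*I*sqrt(194)/(-807) - 450932/(238053*(1/184060)) = -194*I*sqrt(194)*(-1/807) - 450932/238053/184060 = 194*I*sqrt(194)/807 - 450932*184060/238053 = 194*I*sqrt(194)/807 - 82998543920/238053 = -82998543920/238053 + 194*I*sqrt(194)/807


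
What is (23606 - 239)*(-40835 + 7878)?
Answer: -770106219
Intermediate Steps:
(23606 - 239)*(-40835 + 7878) = 23367*(-32957) = -770106219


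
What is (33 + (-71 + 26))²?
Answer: 144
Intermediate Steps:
(33 + (-71 + 26))² = (33 - 45)² = (-12)² = 144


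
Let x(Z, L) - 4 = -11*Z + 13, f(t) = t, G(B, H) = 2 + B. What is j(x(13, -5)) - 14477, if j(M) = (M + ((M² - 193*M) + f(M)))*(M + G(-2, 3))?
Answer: -5047169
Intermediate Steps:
x(Z, L) = 17 - 11*Z (x(Z, L) = 4 + (-11*Z + 13) = 4 + (13 - 11*Z) = 17 - 11*Z)
j(M) = M*(M² - 191*M) (j(M) = (M + ((M² - 193*M) + M))*(M + (2 - 2)) = (M + (M² - 192*M))*(M + 0) = (M² - 191*M)*M = M*(M² - 191*M))
j(x(13, -5)) - 14477 = (17 - 11*13)²*(-191 + (17 - 11*13)) - 14477 = (17 - 143)²*(-191 + (17 - 143)) - 14477 = (-126)²*(-191 - 126) - 14477 = 15876*(-317) - 14477 = -5032692 - 14477 = -5047169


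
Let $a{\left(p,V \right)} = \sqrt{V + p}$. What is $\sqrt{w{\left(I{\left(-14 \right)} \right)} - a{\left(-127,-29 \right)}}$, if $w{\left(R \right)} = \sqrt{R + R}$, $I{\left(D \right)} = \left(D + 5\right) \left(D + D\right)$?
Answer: $\sqrt{6 \sqrt{14} - 2 i \sqrt{39}} \approx 4.9061 - 1.2729 i$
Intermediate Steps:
$I{\left(D \right)} = 2 D \left(5 + D\right)$ ($I{\left(D \right)} = \left(5 + D\right) 2 D = 2 D \left(5 + D\right)$)
$w{\left(R \right)} = \sqrt{2} \sqrt{R}$ ($w{\left(R \right)} = \sqrt{2 R} = \sqrt{2} \sqrt{R}$)
$\sqrt{w{\left(I{\left(-14 \right)} \right)} - a{\left(-127,-29 \right)}} = \sqrt{\sqrt{2} \sqrt{2 \left(-14\right) \left(5 - 14\right)} - \sqrt{-29 - 127}} = \sqrt{\sqrt{2} \sqrt{2 \left(-14\right) \left(-9\right)} - \sqrt{-156}} = \sqrt{\sqrt{2} \sqrt{252} - 2 i \sqrt{39}} = \sqrt{\sqrt{2} \cdot 6 \sqrt{7} - 2 i \sqrt{39}} = \sqrt{6 \sqrt{14} - 2 i \sqrt{39}}$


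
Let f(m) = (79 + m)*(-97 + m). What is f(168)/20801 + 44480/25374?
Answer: 685106159/263902287 ≈ 2.5961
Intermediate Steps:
f(m) = (-97 + m)*(79 + m)
f(168)/20801 + 44480/25374 = (-7663 + 168**2 - 18*168)/20801 + 44480/25374 = (-7663 + 28224 - 3024)*(1/20801) + 44480*(1/25374) = 17537*(1/20801) + 22240/12687 = 17537/20801 + 22240/12687 = 685106159/263902287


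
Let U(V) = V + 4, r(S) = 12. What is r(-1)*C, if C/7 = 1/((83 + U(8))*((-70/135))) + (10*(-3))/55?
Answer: -49662/1045 ≈ -47.523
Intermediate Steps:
U(V) = 4 + V
C = -8277/2090 (C = 7*(1/((83 + (4 + 8))*((-70/135))) + (10*(-3))/55) = 7*(1/((83 + 12)*((-70*1/135))) - 30*1/55) = 7*(1/(95*(-14/27)) - 6/11) = 7*((1/95)*(-27/14) - 6/11) = 7*(-27/1330 - 6/11) = 7*(-8277/14630) = -8277/2090 ≈ -3.9603)
r(-1)*C = 12*(-8277/2090) = -49662/1045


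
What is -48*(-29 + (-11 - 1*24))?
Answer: 3072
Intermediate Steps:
-48*(-29 + (-11 - 1*24)) = -48*(-29 + (-11 - 24)) = -48*(-29 - 35) = -48*(-64) = 3072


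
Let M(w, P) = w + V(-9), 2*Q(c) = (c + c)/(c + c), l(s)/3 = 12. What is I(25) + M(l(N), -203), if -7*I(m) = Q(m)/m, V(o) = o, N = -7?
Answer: 9449/350 ≈ 26.997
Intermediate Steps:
l(s) = 36 (l(s) = 3*12 = 36)
Q(c) = ½ (Q(c) = ((c + c)/(c + c))/2 = ((2*c)/((2*c)))/2 = ((2*c)*(1/(2*c)))/2 = (½)*1 = ½)
M(w, P) = -9 + w (M(w, P) = w - 9 = -9 + w)
I(m) = -1/(14*m)
I(25) + M(l(N), -203) = -1/14/25 + (-9 + 36) = -1/14*1/25 + 27 = -1/350 + 27 = 9449/350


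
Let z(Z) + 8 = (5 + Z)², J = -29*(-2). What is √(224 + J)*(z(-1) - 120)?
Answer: -112*√282 ≈ -1880.8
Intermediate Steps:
J = 58
z(Z) = -8 + (5 + Z)²
√(224 + J)*(z(-1) - 120) = √(224 + 58)*((-8 + (5 - 1)²) - 120) = √282*((-8 + 4²) - 120) = √282*((-8 + 16) - 120) = √282*(8 - 120) = √282*(-112) = -112*√282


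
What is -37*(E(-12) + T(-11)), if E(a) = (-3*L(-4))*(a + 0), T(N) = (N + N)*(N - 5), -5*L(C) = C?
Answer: -70448/5 ≈ -14090.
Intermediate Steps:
L(C) = -C/5
T(N) = 2*N*(-5 + N) (T(N) = (2*N)*(-5 + N) = 2*N*(-5 + N))
E(a) = -12*a/5 (E(a) = (-(-3)*(-4)/5)*(a + 0) = (-3*4/5)*a = -12*a/5)
-37*(E(-12) + T(-11)) = -37*(-12/5*(-12) + 2*(-11)*(-5 - 11)) = -37*(144/5 + 2*(-11)*(-16)) = -37*(144/5 + 352) = -37*1904/5 = -70448/5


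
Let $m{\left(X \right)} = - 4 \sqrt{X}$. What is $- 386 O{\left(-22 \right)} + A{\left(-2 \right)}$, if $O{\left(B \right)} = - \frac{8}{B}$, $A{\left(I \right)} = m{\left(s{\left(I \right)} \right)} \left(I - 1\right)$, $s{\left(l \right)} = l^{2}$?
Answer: $- \frac{1280}{11} \approx -116.36$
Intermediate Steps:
$A{\left(I \right)} = - 4 \sqrt{I^{2}} \left(-1 + I\right)$ ($A{\left(I \right)} = - 4 \sqrt{I^{2}} \left(I - 1\right) = - 4 \sqrt{I^{2}} \left(-1 + I\right)$)
$- 386 O{\left(-22 \right)} + A{\left(-2 \right)} = - 386 \left(- \frac{8}{-22}\right) + 4 \sqrt{\left(-2\right)^{2}} \left(1 - -2\right) = - 386 \left(\left(-8\right) \left(- \frac{1}{22}\right)\right) + 4 \sqrt{4} \left(1 + 2\right) = \left(-386\right) \frac{4}{11} + 4 \cdot 2 \cdot 3 = - \frac{1544}{11} + 24 = - \frac{1280}{11}$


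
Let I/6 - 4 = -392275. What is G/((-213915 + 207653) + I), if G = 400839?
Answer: -400839/2359888 ≈ -0.16986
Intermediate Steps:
I = -2353626 (I = 24 + 6*(-392275) = 24 - 2353650 = -2353626)
G/((-213915 + 207653) + I) = 400839/((-213915 + 207653) - 2353626) = 400839/(-6262 - 2353626) = 400839/(-2359888) = 400839*(-1/2359888) = -400839/2359888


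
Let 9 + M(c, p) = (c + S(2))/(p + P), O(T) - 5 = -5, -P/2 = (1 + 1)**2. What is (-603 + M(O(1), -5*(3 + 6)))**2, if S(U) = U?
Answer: 1052223844/2809 ≈ 3.7459e+5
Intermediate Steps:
P = -8 (P = -2*(1 + 1)**2 = -2*2**2 = -2*4 = -8)
O(T) = 0 (O(T) = 5 - 5 = 0)
M(c, p) = -9 + (2 + c)/(-8 + p) (M(c, p) = -9 + (c + 2)/(p - 8) = -9 + (2 + c)/(-8 + p))
(-603 + M(O(1), -5*(3 + 6)))**2 = (-603 + (74 + 0 - (-45)*(3 + 6))/(-8 - 5*(3 + 6)))**2 = (-603 + (74 + 0 - (-45)*9)/(-8 - 5*9))**2 = (-603 + (74 + 0 - 9*(-45))/(-8 - 45))**2 = (-603 + (74 + 0 + 405)/(-53))**2 = (-603 - 1/53*479)**2 = (-603 - 479/53)**2 = (-32438/53)**2 = 1052223844/2809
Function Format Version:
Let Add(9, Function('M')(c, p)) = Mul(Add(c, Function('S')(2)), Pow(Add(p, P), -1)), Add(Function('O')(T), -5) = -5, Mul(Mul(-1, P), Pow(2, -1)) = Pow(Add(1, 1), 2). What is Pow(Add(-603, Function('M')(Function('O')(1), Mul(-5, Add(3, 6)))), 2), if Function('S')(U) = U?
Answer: Rational(1052223844, 2809) ≈ 3.7459e+5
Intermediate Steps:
P = -8 (P = Mul(-2, Pow(Add(1, 1), 2)) = Mul(-2, Pow(2, 2)) = Mul(-2, 4) = -8)
Function('O')(T) = 0 (Function('O')(T) = Add(5, -5) = 0)
Function('M')(c, p) = Add(-9, Mul(Pow(Add(-8, p), -1), Add(2, c))) (Function('M')(c, p) = Add(-9, Mul(Add(c, 2), Pow(Add(p, -8), -1))) = Add(-9, Mul(Add(2, c), Pow(Add(-8, p), -1))) = Add(-9, Mul(Pow(Add(-8, p), -1), Add(2, c))))
Pow(Add(-603, Function('M')(Function('O')(1), Mul(-5, Add(3, 6)))), 2) = Pow(Add(-603, Mul(Pow(Add(-8, Mul(-5, Add(3, 6))), -1), Add(74, 0, Mul(-9, Mul(-5, Add(3, 6)))))), 2) = Pow(Add(-603, Mul(Pow(Add(-8, Mul(-5, 9)), -1), Add(74, 0, Mul(-9, Mul(-5, 9))))), 2) = Pow(Add(-603, Mul(Pow(Add(-8, -45), -1), Add(74, 0, Mul(-9, -45)))), 2) = Pow(Add(-603, Mul(Pow(-53, -1), Add(74, 0, 405))), 2) = Pow(Add(-603, Mul(Rational(-1, 53), 479)), 2) = Pow(Add(-603, Rational(-479, 53)), 2) = Pow(Rational(-32438, 53), 2) = Rational(1052223844, 2809)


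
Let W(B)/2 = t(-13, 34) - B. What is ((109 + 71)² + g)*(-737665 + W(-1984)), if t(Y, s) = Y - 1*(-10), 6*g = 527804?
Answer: -264941620706/3 ≈ -8.8314e+10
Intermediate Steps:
g = 263902/3 (g = (⅙)*527804 = 263902/3 ≈ 87967.)
t(Y, s) = 10 + Y (t(Y, s) = Y + 10 = 10 + Y)
W(B) = -6 - 2*B (W(B) = 2*((10 - 13) - B) = 2*(-3 - B) = -6 - 2*B)
((109 + 71)² + g)*(-737665 + W(-1984)) = ((109 + 71)² + 263902/3)*(-737665 + (-6 - 2*(-1984))) = (180² + 263902/3)*(-737665 + (-6 + 3968)) = (32400 + 263902/3)*(-737665 + 3962) = (361102/3)*(-733703) = -264941620706/3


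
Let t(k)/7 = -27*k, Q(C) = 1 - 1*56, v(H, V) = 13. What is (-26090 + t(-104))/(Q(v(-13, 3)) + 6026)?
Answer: -6434/5971 ≈ -1.0775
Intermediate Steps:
Q(C) = -55 (Q(C) = 1 - 56 = -55)
t(k) = -189*k (t(k) = 7*(-27*k) = -189*k)
(-26090 + t(-104))/(Q(v(-13, 3)) + 6026) = (-26090 - 189*(-104))/(-55 + 6026) = (-26090 + 19656)/5971 = -6434*1/5971 = -6434/5971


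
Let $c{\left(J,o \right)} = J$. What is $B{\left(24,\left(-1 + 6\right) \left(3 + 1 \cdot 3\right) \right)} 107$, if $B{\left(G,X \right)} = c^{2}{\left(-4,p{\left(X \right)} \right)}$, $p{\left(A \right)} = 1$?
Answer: $1712$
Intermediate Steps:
$B{\left(G,X \right)} = 16$ ($B{\left(G,X \right)} = \left(-4\right)^{2} = 16$)
$B{\left(24,\left(-1 + 6\right) \left(3 + 1 \cdot 3\right) \right)} 107 = 16 \cdot 107 = 1712$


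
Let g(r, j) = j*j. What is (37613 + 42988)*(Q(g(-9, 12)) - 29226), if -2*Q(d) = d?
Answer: -2361448098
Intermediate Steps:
g(r, j) = j**2
Q(d) = -d/2
(37613 + 42988)*(Q(g(-9, 12)) - 29226) = (37613 + 42988)*(-1/2*12**2 - 29226) = 80601*(-1/2*144 - 29226) = 80601*(-72 - 29226) = 80601*(-29298) = -2361448098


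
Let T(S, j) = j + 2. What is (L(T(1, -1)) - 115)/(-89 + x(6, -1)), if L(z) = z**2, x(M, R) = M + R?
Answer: 19/14 ≈ 1.3571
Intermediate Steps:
T(S, j) = 2 + j
(L(T(1, -1)) - 115)/(-89 + x(6, -1)) = ((2 - 1)**2 - 115)/(-89 + (6 - 1)) = (1**2 - 115)/(-89 + 5) = (1 - 115)/(-84) = -114*(-1/84) = 19/14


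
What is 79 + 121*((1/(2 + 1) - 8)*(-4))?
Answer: 11369/3 ≈ 3789.7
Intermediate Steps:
79 + 121*((1/(2 + 1) - 8)*(-4)) = 79 + 121*((1/3 - 8)*(-4)) = 79 + 121*(-23/3*(-4)) = 79 + 121*(92/3) = 79 + 11132/3 = 11369/3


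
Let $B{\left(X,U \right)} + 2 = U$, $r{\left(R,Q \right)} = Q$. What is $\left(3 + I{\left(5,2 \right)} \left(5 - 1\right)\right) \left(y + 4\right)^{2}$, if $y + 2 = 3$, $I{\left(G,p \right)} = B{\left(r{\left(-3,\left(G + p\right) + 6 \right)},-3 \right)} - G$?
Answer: $-925$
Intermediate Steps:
$B{\left(X,U \right)} = -2 + U$
$I{\left(G,p \right)} = -5 - G$ ($I{\left(G,p \right)} = \left(-2 - 3\right) - G = -5 - G$)
$y = 1$ ($y = -2 + 3 = 1$)
$\left(3 + I{\left(5,2 \right)} \left(5 - 1\right)\right) \left(y + 4\right)^{2} = \left(3 + \left(-5 - 5\right) \left(5 - 1\right)\right) \left(1 + 4\right)^{2} = \left(3 + \left(-5 - 5\right) 4\right) 5^{2} = \left(3 - 40\right) 25 = \left(-37\right) 25 = -925$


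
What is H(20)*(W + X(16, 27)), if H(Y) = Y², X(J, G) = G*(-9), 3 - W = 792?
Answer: -412800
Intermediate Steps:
W = -789 (W = 3 - 1*792 = 3 - 792 = -789)
X(J, G) = -9*G
H(20)*(W + X(16, 27)) = 20²*(-789 - 9*27) = 400*(-789 - 243) = 400*(-1032) = -412800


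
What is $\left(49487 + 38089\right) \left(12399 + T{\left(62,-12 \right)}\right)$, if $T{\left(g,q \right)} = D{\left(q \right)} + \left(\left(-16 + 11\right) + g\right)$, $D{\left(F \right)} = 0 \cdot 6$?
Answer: $1090846656$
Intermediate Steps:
$D{\left(F \right)} = 0$
$T{\left(g,q \right)} = -5 + g$ ($T{\left(g,q \right)} = 0 + \left(\left(-16 + 11\right) + g\right) = 0 + \left(-5 + g\right) = -5 + g$)
$\left(49487 + 38089\right) \left(12399 + T{\left(62,-12 \right)}\right) = \left(49487 + 38089\right) \left(12399 + \left(-5 + 62\right)\right) = 87576 \left(12399 + 57\right) = 87576 \cdot 12456 = 1090846656$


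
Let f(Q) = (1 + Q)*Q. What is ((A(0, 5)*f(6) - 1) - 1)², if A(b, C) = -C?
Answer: 44944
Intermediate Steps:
f(Q) = Q*(1 + Q)
((A(0, 5)*f(6) - 1) - 1)² = (((-1*5)*(6*(1 + 6)) - 1) - 1)² = ((-30*7 - 1) - 1)² = ((-5*42 - 1) - 1)² = ((-210 - 1) - 1)² = (-211 - 1)² = (-212)² = 44944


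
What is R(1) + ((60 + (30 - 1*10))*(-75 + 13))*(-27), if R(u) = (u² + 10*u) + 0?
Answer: 133931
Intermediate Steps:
R(u) = u² + 10*u
R(1) + ((60 + (30 - 1*10))*(-75 + 13))*(-27) = 1*(10 + 1) + ((60 + (30 - 1*10))*(-75 + 13))*(-27) = 1*11 + ((60 + (30 - 10))*(-62))*(-27) = 11 + ((60 + 20)*(-62))*(-27) = 11 + (80*(-62))*(-27) = 11 - 4960*(-27) = 11 + 133920 = 133931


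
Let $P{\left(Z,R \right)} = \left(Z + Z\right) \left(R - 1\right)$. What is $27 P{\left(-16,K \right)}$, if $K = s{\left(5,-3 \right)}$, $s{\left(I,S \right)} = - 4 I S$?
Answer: $-50976$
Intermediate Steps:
$s{\left(I,S \right)} = - 4 I S$
$K = 60$ ($K = \left(-4\right) 5 \left(-3\right) = 60$)
$P{\left(Z,R \right)} = 2 Z \left(-1 + R\right)$
$27 P{\left(-16,K \right)} = 27 \cdot 2 \left(-16\right) \left(-1 + 60\right) = 27 \cdot 2 \left(-16\right) 59 = 27 \left(-1888\right) = -50976$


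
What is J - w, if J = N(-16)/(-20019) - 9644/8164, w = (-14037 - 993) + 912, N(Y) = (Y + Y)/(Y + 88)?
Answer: 5191163793181/367729011 ≈ 14117.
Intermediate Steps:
N(Y) = 2*Y/(88 + Y) (N(Y) = (2*Y)/(88 + Y) = 2*Y/(88 + Y))
w = -14118 (w = -15030 + 912 = -14118)
J = -434384117/367729011 (J = (2*(-16)/(88 - 16))/(-20019) - 9644/8164 = (2*(-16)/72)*(-1/20019) - 9644*1/8164 = (2*(-16)*(1/72))*(-1/20019) - 2411/2041 = -4/9*(-1/20019) - 2411/2041 = 4/180171 - 2411/2041 = -434384117/367729011 ≈ -1.1813)
J - w = -434384117/367729011 - 1*(-14118) = -434384117/367729011 + 14118 = 5191163793181/367729011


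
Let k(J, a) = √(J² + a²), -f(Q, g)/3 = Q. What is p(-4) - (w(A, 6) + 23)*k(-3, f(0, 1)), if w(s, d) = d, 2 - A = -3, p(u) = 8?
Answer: -79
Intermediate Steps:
f(Q, g) = -3*Q
A = 5 (A = 2 - 1*(-3) = 2 + 3 = 5)
p(-4) - (w(A, 6) + 23)*k(-3, f(0, 1)) = 8 - (6 + 23)*√((-3)² + (-3*0)²) = 8 - 29*√(9 + 0²) = 8 - 29*√(9 + 0) = 8 - 29*√9 = 8 - 29*3 = 8 - 1*87 = 8 - 87 = -79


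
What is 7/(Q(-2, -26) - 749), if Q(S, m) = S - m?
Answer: -7/725 ≈ -0.0096552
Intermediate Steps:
7/(Q(-2, -26) - 749) = 7/((-2 - 1*(-26)) - 749) = 7/((-2 + 26) - 749) = 7/(24 - 749) = 7/(-725) = -1/725*7 = -7/725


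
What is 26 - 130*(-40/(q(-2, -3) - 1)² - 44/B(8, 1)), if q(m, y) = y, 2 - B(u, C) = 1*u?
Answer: -1807/3 ≈ -602.33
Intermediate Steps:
B(u, C) = 2 - u
26 - 130*(-40/(q(-2, -3) - 1)² - 44/B(8, 1)) = 26 - 130*(-40/(-3 - 1)² - 44/(2 - 1*8)) = 26 - 130*(-40/((-4)²) - 44/(2 - 8)) = 26 - 130*(-40/16 - 44/(-6)) = 26 - 130*(-40*1/16 - 44*(-⅙)) = 26 - 130*(-5/2 + 22/3) = 26 - 130*29/6 = 26 - 1885/3 = -1807/3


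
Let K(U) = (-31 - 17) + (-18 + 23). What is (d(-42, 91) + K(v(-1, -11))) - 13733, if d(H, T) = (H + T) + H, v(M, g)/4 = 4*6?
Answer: -13769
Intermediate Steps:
v(M, g) = 96 (v(M, g) = 4*(4*6) = 4*24 = 96)
d(H, T) = T + 2*H
K(U) = -43 (K(U) = -48 + 5 = -43)
(d(-42, 91) + K(v(-1, -11))) - 13733 = ((91 + 2*(-42)) - 43) - 13733 = ((91 - 84) - 43) - 13733 = (7 - 43) - 13733 = -36 - 13733 = -13769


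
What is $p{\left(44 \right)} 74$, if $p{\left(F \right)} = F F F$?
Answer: $6303616$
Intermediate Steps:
$p{\left(F \right)} = F^{3}$ ($p{\left(F \right)} = F^{2} F = F^{3}$)
$p{\left(44 \right)} 74 = 44^{3} \cdot 74 = 85184 \cdot 74 = 6303616$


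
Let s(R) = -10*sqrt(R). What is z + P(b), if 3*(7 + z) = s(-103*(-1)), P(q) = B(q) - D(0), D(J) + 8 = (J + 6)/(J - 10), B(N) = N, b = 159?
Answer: 803/5 - 10*sqrt(103)/3 ≈ 126.77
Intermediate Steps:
D(J) = -8 + (6 + J)/(-10 + J) (D(J) = -8 + (J + 6)/(J - 10) = -8 + (6 + J)/(-10 + J))
P(q) = 43/5 + q (P(q) = q - (86 - 7*0)/(-10 + 0) = q - (86 + 0)/(-10) = q - (-1)*86/10 = q - 1*(-43/5) = q + 43/5 = 43/5 + q)
z = -7 - 10*sqrt(103)/3 (z = -7 + (-10*sqrt(103))/3 = -7 - 10*sqrt(103)/3 ≈ -40.830)
z + P(b) = (-7 - 10*sqrt(103)/3) + (43/5 + 159) = (-7 - 10*sqrt(103)/3) + 838/5 = 803/5 - 10*sqrt(103)/3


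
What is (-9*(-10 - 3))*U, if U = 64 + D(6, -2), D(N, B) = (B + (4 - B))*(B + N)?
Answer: 9360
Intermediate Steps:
D(N, B) = 4*B + 4*N (D(N, B) = 4*(B + N) = 4*B + 4*N)
U = 80 (U = 64 + (4*(-2) + 4*6) = 64 + (-8 + 24) = 64 + 16 = 80)
(-9*(-10 - 3))*U = -9*(-10 - 3)*80 = -9*(-13)*80 = 117*80 = 9360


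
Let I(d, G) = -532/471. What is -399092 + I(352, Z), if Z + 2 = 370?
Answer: -187972864/471 ≈ -3.9909e+5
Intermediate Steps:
Z = 368 (Z = -2 + 370 = 368)
I(d, G) = -532/471 (I(d, G) = -532*1/471 = -532/471)
-399092 + I(352, Z) = -399092 - 532/471 = -187972864/471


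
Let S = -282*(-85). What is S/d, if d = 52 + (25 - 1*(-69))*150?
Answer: 11985/7076 ≈ 1.6938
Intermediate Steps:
S = 23970
d = 14152 (d = 52 + (25 + 69)*150 = 52 + 94*150 = 52 + 14100 = 14152)
S/d = 23970/14152 = 23970*(1/14152) = 11985/7076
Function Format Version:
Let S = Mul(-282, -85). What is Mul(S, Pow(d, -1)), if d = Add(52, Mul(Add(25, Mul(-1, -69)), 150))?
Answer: Rational(11985, 7076) ≈ 1.6938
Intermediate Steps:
S = 23970
d = 14152 (d = Add(52, Mul(Add(25, 69), 150)) = Add(52, Mul(94, 150)) = Add(52, 14100) = 14152)
Mul(S, Pow(d, -1)) = Mul(23970, Pow(14152, -1)) = Mul(23970, Rational(1, 14152)) = Rational(11985, 7076)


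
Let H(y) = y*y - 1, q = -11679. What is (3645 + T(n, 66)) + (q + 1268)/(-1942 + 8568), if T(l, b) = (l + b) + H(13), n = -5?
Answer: 25658713/6626 ≈ 3872.4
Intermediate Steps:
H(y) = -1 + y**2 (H(y) = y**2 - 1 = -1 + y**2)
T(l, b) = 168 + b + l (T(l, b) = (l + b) + (-1 + 13**2) = (b + l) + (-1 + 169) = (b + l) + 168 = 168 + b + l)
(3645 + T(n, 66)) + (q + 1268)/(-1942 + 8568) = (3645 + (168 + 66 - 5)) + (-11679 + 1268)/(-1942 + 8568) = (3645 + 229) - 10411/6626 = 3874 - 10411*1/6626 = 3874 - 10411/6626 = 25658713/6626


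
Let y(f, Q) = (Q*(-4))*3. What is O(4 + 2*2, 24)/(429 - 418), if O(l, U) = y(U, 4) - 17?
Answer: -65/11 ≈ -5.9091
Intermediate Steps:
y(f, Q) = -12*Q (y(f, Q) = -4*Q*3 = -12*Q)
O(l, U) = -65 (O(l, U) = -12*4 - 17 = -48 - 17 = -65)
O(4 + 2*2, 24)/(429 - 418) = -65/(429 - 418) = -65/11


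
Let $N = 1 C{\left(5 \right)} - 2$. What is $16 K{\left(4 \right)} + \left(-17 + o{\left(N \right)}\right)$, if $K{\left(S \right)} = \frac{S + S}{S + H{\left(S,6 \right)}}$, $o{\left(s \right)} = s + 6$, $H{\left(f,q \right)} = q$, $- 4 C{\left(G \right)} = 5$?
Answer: $- \frac{29}{20} \approx -1.45$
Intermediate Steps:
$C{\left(G \right)} = - \frac{5}{4}$ ($C{\left(G \right)} = \left(- \frac{1}{4}\right) 5 = - \frac{5}{4}$)
$N = - \frac{13}{4}$ ($N = 1 \left(- \frac{5}{4}\right) - 2 = - \frac{5}{4} - 2 = - \frac{13}{4} \approx -3.25$)
$o{\left(s \right)} = 6 + s$
$K{\left(S \right)} = \frac{2 S}{6 + S}$ ($K{\left(S \right)} = \frac{S + S}{S + 6} = \frac{2 S}{6 + S}$)
$16 K{\left(4 \right)} + \left(-17 + o{\left(N \right)}\right) = 16 \cdot 2 \cdot 4 \frac{1}{6 + 4} + \left(-17 + \left(6 - \frac{13}{4}\right)\right) = 16 \cdot 2 \cdot 4 \cdot \frac{1}{10} + \left(-17 + \frac{11}{4}\right) = 16 \cdot 2 \cdot 4 \cdot \frac{1}{10} - \frac{57}{4} = 16 \cdot \frac{4}{5} - \frac{57}{4} = \frac{64}{5} - \frac{57}{4} = - \frac{29}{20}$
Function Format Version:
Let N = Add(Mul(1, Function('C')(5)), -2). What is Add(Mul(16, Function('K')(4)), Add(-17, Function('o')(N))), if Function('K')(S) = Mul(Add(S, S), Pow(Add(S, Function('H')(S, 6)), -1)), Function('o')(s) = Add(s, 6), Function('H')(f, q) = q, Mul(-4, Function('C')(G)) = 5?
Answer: Rational(-29, 20) ≈ -1.4500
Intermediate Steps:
Function('C')(G) = Rational(-5, 4) (Function('C')(G) = Mul(Rational(-1, 4), 5) = Rational(-5, 4))
N = Rational(-13, 4) (N = Add(Mul(1, Rational(-5, 4)), -2) = Add(Rational(-5, 4), -2) = Rational(-13, 4) ≈ -3.2500)
Function('o')(s) = Add(6, s)
Function('K')(S) = Mul(2, S, Pow(Add(6, S), -1)) (Function('K')(S) = Mul(Add(S, S), Pow(Add(S, 6), -1)) = Mul(Mul(2, S), Pow(Add(6, S), -1)) = Mul(2, S, Pow(Add(6, S), -1)))
Add(Mul(16, Function('K')(4)), Add(-17, Function('o')(N))) = Add(Mul(16, Mul(2, 4, Pow(Add(6, 4), -1))), Add(-17, Add(6, Rational(-13, 4)))) = Add(Mul(16, Mul(2, 4, Pow(10, -1))), Add(-17, Rational(11, 4))) = Add(Mul(16, Mul(2, 4, Rational(1, 10))), Rational(-57, 4)) = Add(Mul(16, Rational(4, 5)), Rational(-57, 4)) = Add(Rational(64, 5), Rational(-57, 4)) = Rational(-29, 20)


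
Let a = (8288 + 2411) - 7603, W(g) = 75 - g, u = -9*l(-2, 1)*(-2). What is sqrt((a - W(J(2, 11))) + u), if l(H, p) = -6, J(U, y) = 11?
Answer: 2*sqrt(731) ≈ 54.074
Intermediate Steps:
u = -108 (u = -9*(-6)*(-2) = 54*(-2) = -108)
a = 3096 (a = 10699 - 7603 = 3096)
sqrt((a - W(J(2, 11))) + u) = sqrt((3096 - (75 - 1*11)) - 108) = sqrt((3096 - (75 - 11)) - 108) = sqrt((3096 - 1*64) - 108) = sqrt((3096 - 64) - 108) = sqrt(3032 - 108) = sqrt(2924) = 2*sqrt(731)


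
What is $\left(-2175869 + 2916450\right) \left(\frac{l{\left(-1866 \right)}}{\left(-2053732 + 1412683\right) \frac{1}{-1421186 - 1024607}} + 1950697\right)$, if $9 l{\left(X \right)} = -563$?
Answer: $\frac{8333798183529561358}{5769441} \approx 1.4445 \cdot 10^{12}$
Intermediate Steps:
$l{\left(X \right)} = - \frac{563}{9}$ ($l{\left(X \right)} = \frac{1}{9} \left(-563\right) = - \frac{563}{9}$)
$\left(-2175869 + 2916450\right) \left(\frac{l{\left(-1866 \right)}}{\left(-2053732 + 1412683\right) \frac{1}{-1421186 - 1024607}} + 1950697\right) = \left(-2175869 + 2916450\right) \left(- \frac{563}{9 \frac{-2053732 + 1412683}{-1421186 - 1024607}} + 1950697\right) = 740581 \left(- \frac{563}{9 \left(- \frac{641049}{-2445793}\right)} + 1950697\right) = 740581 \left(- \frac{563}{9 \left(\left(-641049\right) \left(- \frac{1}{2445793}\right)\right)} + 1950697\right) = 740581 \left(- \frac{563}{9 \cdot \frac{641049}{2445793}} + 1950697\right) = 740581 \left(\left(- \frac{563}{9}\right) \frac{2445793}{641049} + 1950697\right) = 740581 \left(- \frac{1376981459}{5769441} + 1950697\right) = 740581 \cdot \frac{11253054268918}{5769441} = \frac{8333798183529561358}{5769441}$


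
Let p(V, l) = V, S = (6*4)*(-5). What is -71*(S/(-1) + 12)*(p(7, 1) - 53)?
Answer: 431112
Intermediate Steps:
S = -120 (S = 24*(-5) = -120)
-71*(S/(-1) + 12)*(p(7, 1) - 53) = -71*(-120/(-1) + 12)*(7 - 53) = -71*(-120*(-1) + 12)*(-46) = -71*(120 + 12)*(-46) = -9372*(-46) = -71*(-6072) = 431112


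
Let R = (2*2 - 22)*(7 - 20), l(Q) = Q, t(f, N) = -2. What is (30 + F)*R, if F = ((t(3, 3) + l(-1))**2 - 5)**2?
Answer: 10764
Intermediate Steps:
R = 234 (R = (4 - 22)*(-13) = -18*(-13) = 234)
F = 16 (F = ((-2 - 1)**2 - 5)**2 = ((-3)**2 - 5)**2 = (9 - 5)**2 = 4**2 = 16)
(30 + F)*R = (30 + 16)*234 = 46*234 = 10764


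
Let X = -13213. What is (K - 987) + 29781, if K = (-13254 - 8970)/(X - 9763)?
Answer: 41349573/1436 ≈ 28795.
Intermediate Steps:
K = 1389/1436 (K = (-13254 - 8970)/(-13213 - 9763) = -22224/(-22976) = -22224*(-1/22976) = 1389/1436 ≈ 0.96727)
(K - 987) + 29781 = (1389/1436 - 987) + 29781 = -1415943/1436 + 29781 = 41349573/1436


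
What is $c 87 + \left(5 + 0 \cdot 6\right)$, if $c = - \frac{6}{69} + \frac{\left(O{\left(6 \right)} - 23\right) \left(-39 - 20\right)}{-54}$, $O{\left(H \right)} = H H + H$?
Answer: $\frac{746645}{414} \approx 1803.5$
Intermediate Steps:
$O{\left(H \right)} = H + H^{2}$ ($O{\left(H \right)} = H^{2} + H = H + H^{2}$)
$c = \frac{25675}{1242}$ ($c = - \frac{6}{69} + \frac{\left(6 \left(1 + 6\right) - 23\right) \left(-39 - 20\right)}{-54} = \left(-6\right) \frac{1}{69} + \left(6 \cdot 7 - 23\right) \left(-59\right) \left(- \frac{1}{54}\right) = - \frac{2}{23} + \left(42 - 23\right) \left(-59\right) \left(- \frac{1}{54}\right) = - \frac{2}{23} + 19 \left(-59\right) \left(- \frac{1}{54}\right) = - \frac{2}{23} - - \frac{1121}{54} = - \frac{2}{23} + \frac{1121}{54} = \frac{25675}{1242} \approx 20.672$)
$c 87 + \left(5 + 0 \cdot 6\right) = \frac{25675}{1242} \cdot 87 + \left(5 + 0 \cdot 6\right) = \frac{744575}{414} + \left(5 + 0\right) = \frac{744575}{414} + 5 = \frac{746645}{414}$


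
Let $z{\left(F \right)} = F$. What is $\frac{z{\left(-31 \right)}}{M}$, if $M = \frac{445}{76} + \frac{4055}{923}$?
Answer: $- \frac{2174588}{718915} \approx -3.0248$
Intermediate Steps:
$M = \frac{718915}{70148}$ ($M = 445 \cdot \frac{1}{76} + 4055 \cdot \frac{1}{923} = \frac{445}{76} + \frac{4055}{923} = \frac{718915}{70148} \approx 10.249$)
$\frac{z{\left(-31 \right)}}{M} = - \frac{31}{\frac{718915}{70148}} = \left(-31\right) \frac{70148}{718915} = - \frac{2174588}{718915}$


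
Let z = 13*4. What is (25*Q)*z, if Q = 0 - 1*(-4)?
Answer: 5200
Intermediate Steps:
z = 52
Q = 4 (Q = 0 + 4 = 4)
(25*Q)*z = (25*4)*52 = 100*52 = 5200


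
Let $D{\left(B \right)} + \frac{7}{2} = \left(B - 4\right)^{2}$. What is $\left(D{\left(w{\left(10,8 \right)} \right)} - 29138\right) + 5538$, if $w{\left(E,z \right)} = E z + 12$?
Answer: $- \frac{31719}{2} \approx -15860.0$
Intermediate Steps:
$w{\left(E,z \right)} = 12 + E z$
$D{\left(B \right)} = - \frac{7}{2} + \left(-4 + B\right)^{2}$ ($D{\left(B \right)} = - \frac{7}{2} + \left(B - 4\right)^{2} = - \frac{7}{2} + \left(-4 + B\right)^{2}$)
$\left(D{\left(w{\left(10,8 \right)} \right)} - 29138\right) + 5538 = \left(\left(- \frac{7}{2} + \left(-4 + \left(12 + 10 \cdot 8\right)\right)^{2}\right) - 29138\right) + 5538 = \left(\left(- \frac{7}{2} + \left(-4 + \left(12 + 80\right)\right)^{2}\right) - 29138\right) + 5538 = \left(\left(- \frac{7}{2} + \left(-4 + 92\right)^{2}\right) - 29138\right) + 5538 = \left(\left(- \frac{7}{2} + 88^{2}\right) - 29138\right) + 5538 = \left(\left(- \frac{7}{2} + 7744\right) - 29138\right) + 5538 = \left(\frac{15481}{2} - 29138\right) + 5538 = - \frac{42795}{2} + 5538 = - \frac{31719}{2}$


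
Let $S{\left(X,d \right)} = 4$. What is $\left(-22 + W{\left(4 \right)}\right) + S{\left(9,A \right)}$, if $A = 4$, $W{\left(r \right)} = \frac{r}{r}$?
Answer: $-17$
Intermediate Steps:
$W{\left(r \right)} = 1$
$\left(-22 + W{\left(4 \right)}\right) + S{\left(9,A \right)} = \left(-22 + 1\right) + 4 = -21 + 4 = -17$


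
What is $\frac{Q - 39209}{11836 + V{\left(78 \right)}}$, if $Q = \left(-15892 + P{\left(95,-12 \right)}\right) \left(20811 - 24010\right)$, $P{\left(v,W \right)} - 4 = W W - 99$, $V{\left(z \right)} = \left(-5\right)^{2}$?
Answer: $\frac{50642548}{11861} \approx 4269.7$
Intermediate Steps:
$V{\left(z \right)} = 25$
$P{\left(v,W \right)} = -95 + W^{2}$ ($P{\left(v,W \right)} = 4 + \left(W W - 99\right) = 4 + \left(W^{2} - 99\right) = 4 + \left(-99 + W^{2}\right) = -95 + W^{2}$)
$Q = 50681757$ ($Q = \left(-15892 - \left(95 - \left(-12\right)^{2}\right)\right) \left(20811 - 24010\right) = \left(-15892 + \left(-95 + 144\right)\right) \left(-3199\right) = \left(-15892 + 49\right) \left(-3199\right) = \left(-15843\right) \left(-3199\right) = 50681757$)
$\frac{Q - 39209}{11836 + V{\left(78 \right)}} = \frac{50681757 - 39209}{11836 + 25} = \frac{50642548}{11861}$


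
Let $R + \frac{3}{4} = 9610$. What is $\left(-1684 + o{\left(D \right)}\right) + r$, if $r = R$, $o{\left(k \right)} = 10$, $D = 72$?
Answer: $\frac{31741}{4} \approx 7935.3$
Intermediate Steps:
$R = \frac{38437}{4}$ ($R = - \frac{3}{4} + 9610 = \frac{38437}{4} \approx 9609.3$)
$r = \frac{38437}{4} \approx 9609.3$
$\left(-1684 + o{\left(D \right)}\right) + r = \left(-1684 + 10\right) + \frac{38437}{4} = -1674 + \frac{38437}{4} = \frac{31741}{4}$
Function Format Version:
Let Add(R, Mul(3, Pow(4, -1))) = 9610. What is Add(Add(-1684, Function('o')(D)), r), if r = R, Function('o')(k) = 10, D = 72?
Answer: Rational(31741, 4) ≈ 7935.3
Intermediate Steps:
R = Rational(38437, 4) (R = Add(Rational(-3, 4), 9610) = Rational(38437, 4) ≈ 9609.3)
r = Rational(38437, 4) ≈ 9609.3
Add(Add(-1684, Function('o')(D)), r) = Add(Add(-1684, 10), Rational(38437, 4)) = Add(-1674, Rational(38437, 4)) = Rational(31741, 4)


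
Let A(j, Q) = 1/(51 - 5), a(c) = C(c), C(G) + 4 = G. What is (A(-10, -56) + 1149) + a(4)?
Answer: 52855/46 ≈ 1149.0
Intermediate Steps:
C(G) = -4 + G
a(c) = -4 + c
A(j, Q) = 1/46
(A(-10, -56) + 1149) + a(4) = (1/46 + 1149) + (-4 + 4) = 52855/46 + 0 = 52855/46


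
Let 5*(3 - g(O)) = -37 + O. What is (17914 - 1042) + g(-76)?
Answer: 84488/5 ≈ 16898.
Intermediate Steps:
g(O) = 52/5 - O/5 (g(O) = 3 - (-37 + O)/5 = 3 + (37/5 - O/5) = 52/5 - O/5)
(17914 - 1042) + g(-76) = (17914 - 1042) + (52/5 - ⅕*(-76)) = 16872 + (52/5 + 76/5) = 16872 + 128/5 = 84488/5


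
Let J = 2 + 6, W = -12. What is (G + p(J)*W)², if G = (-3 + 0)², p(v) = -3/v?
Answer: 729/4 ≈ 182.25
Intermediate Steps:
J = 8
G = 9 (G = (-3)² = 9)
(G + p(J)*W)² = (9 - 3/8*(-12))² = (9 + 9/2)² = (27/2)² = 729/4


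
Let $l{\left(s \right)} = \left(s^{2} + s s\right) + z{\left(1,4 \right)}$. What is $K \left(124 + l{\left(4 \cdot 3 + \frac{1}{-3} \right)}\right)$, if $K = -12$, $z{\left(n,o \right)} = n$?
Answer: $- \frac{14300}{3} \approx -4766.7$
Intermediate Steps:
$l{\left(s \right)} = 1 + 2 s^{2}$ ($l{\left(s \right)} = \left(s^{2} + s s\right) + 1 = \left(s^{2} + s^{2}\right) + 1 = 2 s^{2} + 1 = 1 + 2 s^{2}$)
$K \left(124 + l{\left(4 \cdot 3 + \frac{1}{-3} \right)}\right) = - 12 \left(124 + \left(1 + 2 \left(4 \cdot 3 + \frac{1}{-3}\right)^{2}\right)\right) = - 12 \left(124 + \left(1 + 2 \left(12 - \frac{1}{3}\right)^{2}\right)\right) = - 12 \left(124 + \left(1 + 2 \left(\frac{35}{3}\right)^{2}\right)\right) = - 12 \left(124 + \left(1 + 2 \cdot \frac{1225}{9}\right)\right) = - 12 \left(124 + \left(1 + \frac{2450}{9}\right)\right) = - 12 \left(124 + \frac{2459}{9}\right) = \left(-12\right) \frac{3575}{9} = - \frac{14300}{3}$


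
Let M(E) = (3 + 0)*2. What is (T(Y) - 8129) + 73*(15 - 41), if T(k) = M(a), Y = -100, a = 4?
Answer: -10021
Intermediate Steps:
M(E) = 6 (M(E) = 3*2 = 6)
T(k) = 6
(T(Y) - 8129) + 73*(15 - 41) = (6 - 8129) + 73*(15 - 41) = -8123 + 73*(-26) = -8123 - 1898 = -10021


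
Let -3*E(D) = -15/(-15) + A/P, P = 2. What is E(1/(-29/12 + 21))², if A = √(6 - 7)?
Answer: (2 + I)²/36 ≈ 0.083333 + 0.11111*I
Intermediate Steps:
A = I (A = √(-1) = I ≈ 1.0*I)
E(D) = -⅓ - I/6 (E(D) = -(-15/(-15) + I/2)/3 = -(-15*(-1/15) + I*(½))/3 = -(1 + I/2)/3 = -⅓ - I/6)
E(1/(-29/12 + 21))² = (-⅓ - I/6)²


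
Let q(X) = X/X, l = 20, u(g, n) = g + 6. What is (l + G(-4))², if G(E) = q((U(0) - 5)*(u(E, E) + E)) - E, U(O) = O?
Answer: 625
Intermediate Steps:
u(g, n) = 6 + g
q(X) = 1
G(E) = 1 - E
(l + G(-4))² = (20 + (1 - 1*(-4)))² = (20 + (1 + 4))² = (20 + 5)² = 25² = 625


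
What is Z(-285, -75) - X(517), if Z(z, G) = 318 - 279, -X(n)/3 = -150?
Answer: -411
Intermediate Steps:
X(n) = 450 (X(n) = -3*(-150) = 450)
Z(z, G) = 39
Z(-285, -75) - X(517) = 39 - 1*450 = 39 - 450 = -411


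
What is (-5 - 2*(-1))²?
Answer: 9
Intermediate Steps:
(-5 - 2*(-1))² = (-5 + 2)² = (-3)² = 9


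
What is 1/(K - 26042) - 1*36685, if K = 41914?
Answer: -582264319/15872 ≈ -36685.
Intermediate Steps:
1/(K - 26042) - 1*36685 = 1/(41914 - 26042) - 1*36685 = 1/15872 - 36685 = -582264319/15872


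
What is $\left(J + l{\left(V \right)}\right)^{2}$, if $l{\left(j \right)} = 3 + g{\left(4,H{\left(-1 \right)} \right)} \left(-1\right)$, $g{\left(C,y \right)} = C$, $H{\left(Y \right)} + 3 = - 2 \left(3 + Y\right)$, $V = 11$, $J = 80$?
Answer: $6241$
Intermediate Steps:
$H{\left(Y \right)} = -9 - 2 Y$ ($H{\left(Y \right)} = -3 - 2 \left(3 + Y\right) = -3 - \left(6 + 2 Y\right) = -9 - 2 Y$)
$l{\left(j \right)} = -1$ ($l{\left(j \right)} = 3 + 4 \left(-1\right) = 3 - 4 = -1$)
$\left(J + l{\left(V \right)}\right)^{2} = \left(80 - 1\right)^{2} = 79^{2} = 6241$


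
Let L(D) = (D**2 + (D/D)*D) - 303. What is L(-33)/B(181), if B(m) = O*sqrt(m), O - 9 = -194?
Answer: -753*sqrt(181)/33485 ≈ -0.30254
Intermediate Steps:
O = -185 (O = 9 - 194 = -185)
B(m) = -185*sqrt(m)
L(D) = -303 + D + D**2 (L(D) = (D**2 + 1*D) - 303 = (D**2 + D) - 303 = (D + D**2) - 303 = -303 + D + D**2)
L(-33)/B(181) = (-303 - 33 + (-33)**2)/((-185*sqrt(181))) = (-303 - 33 + 1089)*(-sqrt(181)/33485) = 753*(-sqrt(181)/33485) = -753*sqrt(181)/33485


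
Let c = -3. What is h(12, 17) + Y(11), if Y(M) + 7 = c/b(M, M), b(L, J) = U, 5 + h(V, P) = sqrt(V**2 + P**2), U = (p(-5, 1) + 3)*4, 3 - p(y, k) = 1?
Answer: -243/20 + sqrt(433) ≈ 8.6586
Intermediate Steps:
p(y, k) = 2 (p(y, k) = 3 - 1*1 = 3 - 1 = 2)
U = 20 (U = (2 + 3)*4 = 5*4 = 20)
h(V, P) = -5 + sqrt(P**2 + V**2) (h(V, P) = -5 + sqrt(V**2 + P**2) = -5 + sqrt(P**2 + V**2))
b(L, J) = 20
Y(M) = -143/20 (Y(M) = -7 - 3/20 = -143/20)
h(12, 17) + Y(11) = (-5 + sqrt(17**2 + 12**2)) - 143/20 = (-5 + sqrt(289 + 144)) - 143/20 = (-5 + sqrt(433)) - 143/20 = -243/20 + sqrt(433)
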